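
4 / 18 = 2 / 9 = 0.22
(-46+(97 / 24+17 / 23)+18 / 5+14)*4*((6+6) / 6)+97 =-31724 / 345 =-91.95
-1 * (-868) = 868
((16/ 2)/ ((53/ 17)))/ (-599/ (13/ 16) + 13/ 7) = -12376/ 3546707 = -0.00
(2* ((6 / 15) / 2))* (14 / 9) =28 / 45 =0.62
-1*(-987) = 987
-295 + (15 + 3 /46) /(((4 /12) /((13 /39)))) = -12877 /46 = -279.93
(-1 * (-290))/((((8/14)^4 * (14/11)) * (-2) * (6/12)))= -547085/256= -2137.05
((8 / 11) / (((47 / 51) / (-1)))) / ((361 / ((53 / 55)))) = -21624 / 10265035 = -0.00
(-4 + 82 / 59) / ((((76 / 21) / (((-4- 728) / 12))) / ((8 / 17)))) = 394548 / 19057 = 20.70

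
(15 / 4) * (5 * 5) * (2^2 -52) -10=-4510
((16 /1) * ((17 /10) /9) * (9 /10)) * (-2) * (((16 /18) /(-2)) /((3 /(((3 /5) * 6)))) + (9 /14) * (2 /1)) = -10744 /2625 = -4.09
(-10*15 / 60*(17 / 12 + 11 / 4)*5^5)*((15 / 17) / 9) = -1953125 / 612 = -3191.38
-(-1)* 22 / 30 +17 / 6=107 / 30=3.57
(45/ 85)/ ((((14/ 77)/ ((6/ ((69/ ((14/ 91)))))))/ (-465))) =-92070/ 5083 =-18.11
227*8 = 1816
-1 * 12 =-12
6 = 6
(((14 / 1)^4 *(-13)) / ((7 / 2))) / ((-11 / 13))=1854944 / 11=168631.27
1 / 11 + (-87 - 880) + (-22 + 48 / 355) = -3861162 / 3905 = -988.77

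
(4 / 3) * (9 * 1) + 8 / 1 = 20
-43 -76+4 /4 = -118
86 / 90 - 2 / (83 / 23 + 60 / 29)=102811 / 170415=0.60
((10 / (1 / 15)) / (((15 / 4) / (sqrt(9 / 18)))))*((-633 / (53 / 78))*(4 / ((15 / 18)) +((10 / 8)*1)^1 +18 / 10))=-7751718*sqrt(2) / 53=-206841.22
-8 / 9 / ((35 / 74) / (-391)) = 231472 / 315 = 734.83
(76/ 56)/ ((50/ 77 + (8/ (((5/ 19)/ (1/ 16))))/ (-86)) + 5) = 89870/ 372637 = 0.24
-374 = -374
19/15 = 1.27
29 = 29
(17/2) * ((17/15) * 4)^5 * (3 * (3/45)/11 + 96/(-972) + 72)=3959655037526528/3383015625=1170451.30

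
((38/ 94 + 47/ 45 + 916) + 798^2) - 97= 1348575709/ 2115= 637624.45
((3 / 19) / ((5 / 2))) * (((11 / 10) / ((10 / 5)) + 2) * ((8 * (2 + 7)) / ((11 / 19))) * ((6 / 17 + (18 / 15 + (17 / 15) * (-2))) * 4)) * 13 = -1022112 / 1375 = -743.35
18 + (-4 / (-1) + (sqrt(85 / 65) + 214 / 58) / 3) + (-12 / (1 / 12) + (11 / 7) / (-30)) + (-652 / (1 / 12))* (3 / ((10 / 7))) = -16550.84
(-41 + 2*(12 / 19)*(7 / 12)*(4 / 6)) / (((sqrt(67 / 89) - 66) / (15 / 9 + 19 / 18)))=113141*sqrt(5963) / 397695042 + 110765039 / 66282507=1.69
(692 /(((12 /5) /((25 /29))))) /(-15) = -4325 /261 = -16.57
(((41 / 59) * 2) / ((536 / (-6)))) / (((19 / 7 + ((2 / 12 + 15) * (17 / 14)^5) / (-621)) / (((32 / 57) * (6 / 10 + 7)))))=-375594153984 / 14993270511295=-0.03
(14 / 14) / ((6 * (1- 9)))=-1 / 48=-0.02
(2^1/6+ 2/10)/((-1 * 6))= -4/45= -0.09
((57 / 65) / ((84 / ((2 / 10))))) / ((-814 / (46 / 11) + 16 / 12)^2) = 90459 / 1619153181100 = 0.00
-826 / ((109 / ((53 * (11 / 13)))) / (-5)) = 2407790 / 1417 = 1699.22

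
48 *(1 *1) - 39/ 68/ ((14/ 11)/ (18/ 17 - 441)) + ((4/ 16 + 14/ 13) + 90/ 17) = 53202213/ 210392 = 252.87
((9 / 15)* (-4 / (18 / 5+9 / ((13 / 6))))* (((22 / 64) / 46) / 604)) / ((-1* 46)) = 143 / 1717718016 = 0.00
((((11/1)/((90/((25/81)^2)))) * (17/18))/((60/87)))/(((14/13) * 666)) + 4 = 317131739051/79282494144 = 4.00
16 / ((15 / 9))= 48 / 5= 9.60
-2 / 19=-0.11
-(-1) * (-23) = -23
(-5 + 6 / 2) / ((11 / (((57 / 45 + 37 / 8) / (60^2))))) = -707 / 2376000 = -0.00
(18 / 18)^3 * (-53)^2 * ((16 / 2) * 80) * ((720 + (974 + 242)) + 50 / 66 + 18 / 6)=3487218579.39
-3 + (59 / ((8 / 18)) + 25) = 619 / 4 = 154.75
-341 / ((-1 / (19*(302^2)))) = 590910716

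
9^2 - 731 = -650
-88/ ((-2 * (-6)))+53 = 137/ 3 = 45.67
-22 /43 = -0.51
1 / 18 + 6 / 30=23 / 90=0.26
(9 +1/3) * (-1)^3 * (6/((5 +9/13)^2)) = -2366/1369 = -1.73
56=56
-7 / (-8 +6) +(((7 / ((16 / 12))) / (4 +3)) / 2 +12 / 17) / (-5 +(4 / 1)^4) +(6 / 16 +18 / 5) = 159571 / 21335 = 7.48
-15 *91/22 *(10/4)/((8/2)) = -6825/176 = -38.78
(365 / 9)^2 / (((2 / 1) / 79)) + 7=10525909 / 162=64974.75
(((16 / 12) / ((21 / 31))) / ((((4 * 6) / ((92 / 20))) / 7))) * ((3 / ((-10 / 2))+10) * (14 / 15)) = 234577 / 10125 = 23.17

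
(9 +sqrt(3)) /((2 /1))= sqrt(3) /2 +9 /2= 5.37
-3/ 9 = -1/ 3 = -0.33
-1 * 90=-90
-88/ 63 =-1.40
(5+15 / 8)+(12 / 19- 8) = -75 / 152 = -0.49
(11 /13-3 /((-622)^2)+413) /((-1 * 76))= -2081435881 /382241392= -5.45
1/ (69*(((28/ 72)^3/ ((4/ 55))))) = 7776/ 433895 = 0.02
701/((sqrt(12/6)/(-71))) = -35193.41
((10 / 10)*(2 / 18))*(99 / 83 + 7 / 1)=680 / 747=0.91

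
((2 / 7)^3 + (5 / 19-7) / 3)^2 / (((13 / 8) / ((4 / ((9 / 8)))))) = 483258548224 / 44722267317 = 10.81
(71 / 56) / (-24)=-71 / 1344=-0.05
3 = 3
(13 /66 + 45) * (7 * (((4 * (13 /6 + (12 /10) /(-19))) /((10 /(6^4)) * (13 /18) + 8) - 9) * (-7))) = 180821172441 /10271470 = 17604.22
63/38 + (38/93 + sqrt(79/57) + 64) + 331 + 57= sqrt(4503)/57 + 1604671/3534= 455.24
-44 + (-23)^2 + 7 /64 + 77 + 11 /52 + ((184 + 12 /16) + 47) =660667 /832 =794.07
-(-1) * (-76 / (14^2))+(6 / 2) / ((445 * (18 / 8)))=-25169 / 65415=-0.38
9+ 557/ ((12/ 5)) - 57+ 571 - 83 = 8065/ 12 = 672.08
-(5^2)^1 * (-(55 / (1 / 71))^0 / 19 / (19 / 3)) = 75 / 361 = 0.21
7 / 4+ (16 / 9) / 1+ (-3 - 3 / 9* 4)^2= 803 / 36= 22.31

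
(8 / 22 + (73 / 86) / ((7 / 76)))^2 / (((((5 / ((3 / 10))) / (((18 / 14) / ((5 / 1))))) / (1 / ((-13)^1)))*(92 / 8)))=-0.01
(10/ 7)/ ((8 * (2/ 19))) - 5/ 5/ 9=799/ 504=1.59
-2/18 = -1/9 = -0.11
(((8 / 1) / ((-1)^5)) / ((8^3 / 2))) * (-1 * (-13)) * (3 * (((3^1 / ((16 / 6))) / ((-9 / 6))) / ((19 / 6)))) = 351 / 1216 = 0.29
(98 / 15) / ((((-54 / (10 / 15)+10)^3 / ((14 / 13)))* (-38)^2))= -343 / 25195144845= -0.00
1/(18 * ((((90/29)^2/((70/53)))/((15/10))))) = 5887/515160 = 0.01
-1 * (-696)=696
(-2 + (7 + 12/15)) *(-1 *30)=-174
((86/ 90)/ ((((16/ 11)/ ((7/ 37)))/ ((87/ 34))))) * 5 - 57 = -3345869/ 60384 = -55.41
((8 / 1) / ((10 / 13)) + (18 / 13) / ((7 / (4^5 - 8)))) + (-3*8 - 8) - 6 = 173.37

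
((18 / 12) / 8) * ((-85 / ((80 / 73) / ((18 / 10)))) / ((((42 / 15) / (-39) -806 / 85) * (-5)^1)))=-22215141 / 40540160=-0.55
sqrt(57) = 7.55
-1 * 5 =-5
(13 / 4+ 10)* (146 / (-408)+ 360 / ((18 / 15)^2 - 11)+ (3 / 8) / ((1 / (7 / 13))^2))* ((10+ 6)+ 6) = -364184535649 / 32959056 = -11049.60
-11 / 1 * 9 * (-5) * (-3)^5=-120285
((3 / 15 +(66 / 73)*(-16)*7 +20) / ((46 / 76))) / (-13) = 1124306 / 109135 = 10.30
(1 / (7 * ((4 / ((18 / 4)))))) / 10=9 / 560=0.02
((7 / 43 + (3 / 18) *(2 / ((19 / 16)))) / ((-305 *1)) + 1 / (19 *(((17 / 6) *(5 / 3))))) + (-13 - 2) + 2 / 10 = -37592335 / 2541687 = -14.79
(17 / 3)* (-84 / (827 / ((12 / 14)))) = -408 / 827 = -0.49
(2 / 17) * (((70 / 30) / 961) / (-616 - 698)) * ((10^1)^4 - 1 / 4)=-93331 / 42933636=-0.00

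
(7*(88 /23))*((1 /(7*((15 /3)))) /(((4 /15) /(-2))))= -132 /23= -5.74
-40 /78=-0.51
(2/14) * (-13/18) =-13/126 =-0.10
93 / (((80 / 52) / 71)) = 85839 / 20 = 4291.95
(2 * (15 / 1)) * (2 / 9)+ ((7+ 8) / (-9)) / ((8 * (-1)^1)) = 55 / 8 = 6.88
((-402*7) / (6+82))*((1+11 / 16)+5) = -150549 / 704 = -213.85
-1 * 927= -927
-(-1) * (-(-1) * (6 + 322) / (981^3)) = 328 / 944076141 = 0.00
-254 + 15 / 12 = -1011 / 4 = -252.75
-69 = -69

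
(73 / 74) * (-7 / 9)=-511 / 666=-0.77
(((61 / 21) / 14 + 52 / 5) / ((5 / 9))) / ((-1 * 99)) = -15593 / 80850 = -0.19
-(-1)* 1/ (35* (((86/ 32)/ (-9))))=-144/ 1505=-0.10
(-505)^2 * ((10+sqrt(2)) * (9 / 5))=459045 * sqrt(2)+4590450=5239637.66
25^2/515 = 125/103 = 1.21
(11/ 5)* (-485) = -1067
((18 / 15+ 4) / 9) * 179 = 4654 / 45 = 103.42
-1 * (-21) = 21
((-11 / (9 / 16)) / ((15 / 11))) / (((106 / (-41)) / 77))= 3055976 / 7155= 427.11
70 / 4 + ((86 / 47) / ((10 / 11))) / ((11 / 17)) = 9687 / 470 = 20.61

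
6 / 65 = 0.09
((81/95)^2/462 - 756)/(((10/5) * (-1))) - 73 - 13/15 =2536191719/8339100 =304.13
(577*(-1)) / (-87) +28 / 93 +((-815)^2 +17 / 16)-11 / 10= 47771557943 / 71920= 664231.90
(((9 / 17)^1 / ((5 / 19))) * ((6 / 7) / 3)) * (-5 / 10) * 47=-8037 / 595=-13.51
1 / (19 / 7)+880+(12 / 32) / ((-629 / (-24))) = 10521454 / 11951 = 880.38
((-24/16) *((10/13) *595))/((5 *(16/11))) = -94.40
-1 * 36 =-36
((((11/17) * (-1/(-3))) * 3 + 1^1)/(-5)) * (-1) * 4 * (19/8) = 266/85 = 3.13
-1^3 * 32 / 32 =-1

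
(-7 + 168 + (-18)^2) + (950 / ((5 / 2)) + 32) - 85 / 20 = 3571 / 4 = 892.75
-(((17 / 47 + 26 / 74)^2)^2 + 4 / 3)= -1.59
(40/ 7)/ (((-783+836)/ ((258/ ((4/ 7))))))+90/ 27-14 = 6044/ 159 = 38.01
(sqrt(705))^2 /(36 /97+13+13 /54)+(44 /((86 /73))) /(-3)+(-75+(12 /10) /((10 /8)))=-169747043 /4892325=-34.70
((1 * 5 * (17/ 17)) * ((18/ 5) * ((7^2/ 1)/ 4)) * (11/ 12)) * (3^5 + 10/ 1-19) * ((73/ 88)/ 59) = 1255527/ 1888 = 665.00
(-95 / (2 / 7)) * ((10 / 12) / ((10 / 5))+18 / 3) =-51205 / 24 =-2133.54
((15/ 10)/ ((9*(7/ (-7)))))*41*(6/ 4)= -10.25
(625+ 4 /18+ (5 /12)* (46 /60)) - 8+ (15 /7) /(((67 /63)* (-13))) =12905851 /20904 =617.39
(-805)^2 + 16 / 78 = 25272983 / 39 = 648025.21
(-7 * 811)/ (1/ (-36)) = 204372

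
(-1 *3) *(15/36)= -5/4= -1.25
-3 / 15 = -1 / 5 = -0.20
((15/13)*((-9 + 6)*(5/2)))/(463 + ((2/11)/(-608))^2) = -1258012800/67306480397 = -0.02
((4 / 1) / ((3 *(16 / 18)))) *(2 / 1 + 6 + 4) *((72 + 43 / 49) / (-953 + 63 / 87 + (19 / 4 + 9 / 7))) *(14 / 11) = -1.76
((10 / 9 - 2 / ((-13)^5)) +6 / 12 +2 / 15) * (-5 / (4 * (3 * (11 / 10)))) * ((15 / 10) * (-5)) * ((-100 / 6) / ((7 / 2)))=-36433238125 / 1543836294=-23.60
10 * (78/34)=390/17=22.94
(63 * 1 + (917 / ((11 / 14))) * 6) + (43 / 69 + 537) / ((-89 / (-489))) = 225608015 / 22517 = 10019.45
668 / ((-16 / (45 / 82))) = -7515 / 328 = -22.91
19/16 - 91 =-1437/16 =-89.81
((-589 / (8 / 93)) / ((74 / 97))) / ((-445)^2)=-0.05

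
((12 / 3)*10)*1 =40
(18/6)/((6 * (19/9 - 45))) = -9/772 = -0.01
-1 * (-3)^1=3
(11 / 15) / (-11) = -1 / 15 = -0.07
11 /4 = 2.75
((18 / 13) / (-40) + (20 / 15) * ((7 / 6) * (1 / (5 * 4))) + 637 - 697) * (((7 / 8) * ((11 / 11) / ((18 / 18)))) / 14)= -140299 / 37440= -3.75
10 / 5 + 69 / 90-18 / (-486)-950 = -947.20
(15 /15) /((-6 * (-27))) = 1 /162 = 0.01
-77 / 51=-1.51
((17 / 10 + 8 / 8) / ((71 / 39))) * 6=3159 / 355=8.90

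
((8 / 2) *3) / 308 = 0.04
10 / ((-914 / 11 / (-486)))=26730 / 457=58.49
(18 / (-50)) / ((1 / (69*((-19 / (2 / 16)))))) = 94392 / 25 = 3775.68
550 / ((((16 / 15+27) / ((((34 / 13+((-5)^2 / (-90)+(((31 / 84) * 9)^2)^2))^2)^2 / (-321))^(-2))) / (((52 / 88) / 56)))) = 6417125823124928054057553939638199733945968522644178166352474800128000 / 16878131826623495210399753115640199843192349088874458814266377098537438392746457861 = 0.00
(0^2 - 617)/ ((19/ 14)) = -8638/ 19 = -454.63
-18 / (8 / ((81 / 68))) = -729 / 272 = -2.68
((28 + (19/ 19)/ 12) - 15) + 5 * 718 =43237/ 12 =3603.08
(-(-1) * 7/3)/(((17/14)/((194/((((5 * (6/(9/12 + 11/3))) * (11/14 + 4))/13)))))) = 22923719/153765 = 149.08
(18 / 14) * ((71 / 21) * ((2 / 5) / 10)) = 213 / 1225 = 0.17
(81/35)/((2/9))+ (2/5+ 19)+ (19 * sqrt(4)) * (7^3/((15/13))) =2378449/210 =11325.95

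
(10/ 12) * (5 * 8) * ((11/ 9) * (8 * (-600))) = -1760000/ 9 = -195555.56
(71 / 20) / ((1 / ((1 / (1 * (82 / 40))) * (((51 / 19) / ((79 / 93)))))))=336753 / 61541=5.47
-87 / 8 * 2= -21.75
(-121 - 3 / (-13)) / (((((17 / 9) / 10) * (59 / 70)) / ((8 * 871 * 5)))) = -26507880000 / 1003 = -26428594.22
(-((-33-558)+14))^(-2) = 1 / 332929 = 0.00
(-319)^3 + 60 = -32461699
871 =871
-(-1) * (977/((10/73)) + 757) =78891/10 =7889.10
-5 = -5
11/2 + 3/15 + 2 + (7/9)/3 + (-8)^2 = 19429/270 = 71.96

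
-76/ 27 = -2.81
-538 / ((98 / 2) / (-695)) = 373910 / 49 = 7630.82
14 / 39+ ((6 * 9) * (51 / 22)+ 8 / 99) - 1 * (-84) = 269783 / 1287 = 209.62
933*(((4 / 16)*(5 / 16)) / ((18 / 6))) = 1555 / 64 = 24.30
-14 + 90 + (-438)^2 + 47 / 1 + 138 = 192105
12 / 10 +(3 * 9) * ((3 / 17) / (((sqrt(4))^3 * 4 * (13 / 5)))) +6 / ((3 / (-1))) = -26263 / 35360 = -0.74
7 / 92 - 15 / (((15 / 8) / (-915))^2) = -328638713 / 92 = -3572159.92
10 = 10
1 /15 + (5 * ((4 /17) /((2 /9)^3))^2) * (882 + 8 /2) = 2036577.60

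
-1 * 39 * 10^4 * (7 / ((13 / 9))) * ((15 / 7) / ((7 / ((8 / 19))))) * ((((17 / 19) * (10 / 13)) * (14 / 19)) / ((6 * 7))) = -1836000000 / 624169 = -2941.51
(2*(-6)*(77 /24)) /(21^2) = -11 /126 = -0.09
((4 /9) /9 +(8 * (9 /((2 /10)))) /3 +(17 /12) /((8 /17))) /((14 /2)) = 318971 /18144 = 17.58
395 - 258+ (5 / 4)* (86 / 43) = 279 / 2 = 139.50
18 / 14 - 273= -1902 / 7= -271.71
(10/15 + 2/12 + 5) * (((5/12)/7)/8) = 25/576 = 0.04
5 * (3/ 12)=5/ 4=1.25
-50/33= -1.52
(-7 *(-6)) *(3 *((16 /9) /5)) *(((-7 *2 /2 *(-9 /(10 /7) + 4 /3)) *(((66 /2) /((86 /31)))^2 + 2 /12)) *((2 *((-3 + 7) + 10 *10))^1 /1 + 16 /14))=1279905417952 /27735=46147662.45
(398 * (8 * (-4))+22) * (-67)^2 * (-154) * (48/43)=421884695232/43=9811271982.14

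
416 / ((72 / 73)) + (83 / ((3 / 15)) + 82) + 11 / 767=918.79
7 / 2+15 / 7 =79 / 14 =5.64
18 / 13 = 1.38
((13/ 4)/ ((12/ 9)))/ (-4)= -39/ 64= -0.61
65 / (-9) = -65 / 9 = -7.22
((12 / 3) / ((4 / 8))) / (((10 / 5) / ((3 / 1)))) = 12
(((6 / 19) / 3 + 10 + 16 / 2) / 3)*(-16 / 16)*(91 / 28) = -1118 / 57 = -19.61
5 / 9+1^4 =14 / 9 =1.56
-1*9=-9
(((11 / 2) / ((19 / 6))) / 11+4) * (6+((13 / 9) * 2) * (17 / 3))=93.01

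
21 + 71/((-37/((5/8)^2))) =47953/2368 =20.25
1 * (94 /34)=47 /17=2.76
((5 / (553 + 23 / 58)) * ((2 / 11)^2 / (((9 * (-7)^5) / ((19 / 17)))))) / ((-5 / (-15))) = -22040 / 3328972355709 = -0.00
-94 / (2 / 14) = -658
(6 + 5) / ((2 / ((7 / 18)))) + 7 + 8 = 617 / 36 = 17.14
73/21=3.48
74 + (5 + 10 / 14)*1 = 558 / 7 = 79.71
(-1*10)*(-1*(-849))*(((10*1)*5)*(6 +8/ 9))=-8773000/ 3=-2924333.33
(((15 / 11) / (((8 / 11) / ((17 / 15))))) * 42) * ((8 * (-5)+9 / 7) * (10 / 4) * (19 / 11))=-1312995 / 88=-14920.40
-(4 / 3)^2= -16 / 9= -1.78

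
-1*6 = -6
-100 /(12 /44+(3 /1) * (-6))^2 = -484 /1521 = -0.32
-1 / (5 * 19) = -1 / 95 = -0.01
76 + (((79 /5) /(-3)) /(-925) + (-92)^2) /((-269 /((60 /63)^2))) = 3124761956 /65839095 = 47.46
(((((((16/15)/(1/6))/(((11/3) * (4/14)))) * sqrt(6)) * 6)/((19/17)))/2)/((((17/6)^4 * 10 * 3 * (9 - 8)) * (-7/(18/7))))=-559872 * sqrt(6)/179692975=-0.01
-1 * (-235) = 235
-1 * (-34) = 34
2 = 2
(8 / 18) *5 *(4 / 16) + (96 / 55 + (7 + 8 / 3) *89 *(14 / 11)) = 1097.27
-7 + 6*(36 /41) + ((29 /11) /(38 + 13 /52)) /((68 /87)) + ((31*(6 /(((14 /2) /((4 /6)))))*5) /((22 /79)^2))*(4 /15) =3040089258 /10036103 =302.92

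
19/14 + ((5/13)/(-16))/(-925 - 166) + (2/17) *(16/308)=404959561/297048752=1.36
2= 2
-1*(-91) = 91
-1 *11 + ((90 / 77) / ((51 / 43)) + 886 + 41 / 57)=65413574 / 74613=876.70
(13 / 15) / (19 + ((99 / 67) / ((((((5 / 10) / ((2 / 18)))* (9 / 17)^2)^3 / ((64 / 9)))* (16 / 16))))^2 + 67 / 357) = 347443214403736782266481 / 18688125359606309575472830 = 0.02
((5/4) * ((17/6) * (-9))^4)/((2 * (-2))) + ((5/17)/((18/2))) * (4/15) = -15526135271/117504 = -132132.82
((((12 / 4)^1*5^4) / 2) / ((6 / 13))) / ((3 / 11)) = 89375 / 12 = 7447.92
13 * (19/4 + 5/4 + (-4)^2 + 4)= 338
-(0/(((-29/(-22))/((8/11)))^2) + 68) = -68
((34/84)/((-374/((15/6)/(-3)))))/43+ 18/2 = 2145533/238392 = 9.00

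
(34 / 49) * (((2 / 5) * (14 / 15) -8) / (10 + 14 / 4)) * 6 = -77792 / 33075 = -2.35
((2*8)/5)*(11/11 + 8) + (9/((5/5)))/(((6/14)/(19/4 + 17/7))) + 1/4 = 899/5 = 179.80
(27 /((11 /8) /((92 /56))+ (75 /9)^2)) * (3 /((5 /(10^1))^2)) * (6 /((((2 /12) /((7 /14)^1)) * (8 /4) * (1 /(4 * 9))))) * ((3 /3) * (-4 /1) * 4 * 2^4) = -22251552768 /58193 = -382375.08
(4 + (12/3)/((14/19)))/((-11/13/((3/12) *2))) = -39/7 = -5.57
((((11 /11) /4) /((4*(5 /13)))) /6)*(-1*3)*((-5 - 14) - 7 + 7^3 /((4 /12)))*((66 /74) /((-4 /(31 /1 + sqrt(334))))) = 430287*sqrt(334) /23680 + 13338897 /23680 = 895.38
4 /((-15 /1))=-4 /15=-0.27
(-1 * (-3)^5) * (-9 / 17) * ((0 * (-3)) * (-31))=0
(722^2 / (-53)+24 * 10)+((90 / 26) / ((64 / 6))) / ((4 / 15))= -846143171 / 88192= -9594.33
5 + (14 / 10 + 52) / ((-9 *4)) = 211 / 60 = 3.52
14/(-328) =-7/164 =-0.04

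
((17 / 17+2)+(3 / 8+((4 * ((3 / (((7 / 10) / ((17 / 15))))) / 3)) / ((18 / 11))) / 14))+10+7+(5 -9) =176305 / 10584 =16.66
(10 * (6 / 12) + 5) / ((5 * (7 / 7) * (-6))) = -1 / 3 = -0.33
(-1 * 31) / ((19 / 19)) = -31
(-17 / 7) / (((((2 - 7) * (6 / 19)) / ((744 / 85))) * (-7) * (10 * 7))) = -1178 / 42875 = -0.03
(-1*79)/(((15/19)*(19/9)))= -237/5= -47.40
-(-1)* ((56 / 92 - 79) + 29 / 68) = -121937 / 1564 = -77.96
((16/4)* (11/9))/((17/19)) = 836/153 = 5.46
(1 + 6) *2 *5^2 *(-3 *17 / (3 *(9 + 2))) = -5950 / 11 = -540.91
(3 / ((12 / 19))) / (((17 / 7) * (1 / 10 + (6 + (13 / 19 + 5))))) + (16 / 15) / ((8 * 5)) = 1099877 / 5709450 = 0.19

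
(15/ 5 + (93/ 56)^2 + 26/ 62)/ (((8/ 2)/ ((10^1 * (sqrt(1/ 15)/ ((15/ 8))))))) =120107 * sqrt(15)/ 218736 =2.13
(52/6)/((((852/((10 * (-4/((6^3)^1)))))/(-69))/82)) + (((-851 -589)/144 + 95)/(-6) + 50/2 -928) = -10426661/11502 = -906.51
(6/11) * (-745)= -406.36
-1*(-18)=18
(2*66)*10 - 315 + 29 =1034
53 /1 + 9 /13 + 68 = 121.69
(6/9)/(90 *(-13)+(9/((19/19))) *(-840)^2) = 1/9523845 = 0.00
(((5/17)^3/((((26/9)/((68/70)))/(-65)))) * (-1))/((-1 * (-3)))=375/2023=0.19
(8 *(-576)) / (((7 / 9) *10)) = -20736 / 35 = -592.46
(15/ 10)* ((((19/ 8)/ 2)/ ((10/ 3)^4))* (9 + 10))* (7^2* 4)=4298427/ 80000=53.73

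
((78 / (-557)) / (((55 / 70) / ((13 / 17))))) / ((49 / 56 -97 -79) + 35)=113568 / 116762239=0.00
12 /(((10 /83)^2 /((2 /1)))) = 41334 /25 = 1653.36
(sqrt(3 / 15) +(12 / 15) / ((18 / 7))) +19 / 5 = sqrt(5) / 5 +37 / 9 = 4.56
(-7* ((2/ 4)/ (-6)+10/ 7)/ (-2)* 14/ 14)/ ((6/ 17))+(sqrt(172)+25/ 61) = 2* sqrt(43)+120781/ 8784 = 26.86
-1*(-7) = 7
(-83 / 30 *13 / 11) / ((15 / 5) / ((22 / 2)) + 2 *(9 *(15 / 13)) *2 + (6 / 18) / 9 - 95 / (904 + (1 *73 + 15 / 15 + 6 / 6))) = -11235627 / 143469190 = -0.08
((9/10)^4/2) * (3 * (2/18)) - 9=-177813/20000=-8.89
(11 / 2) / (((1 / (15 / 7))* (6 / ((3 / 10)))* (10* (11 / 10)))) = 3 / 56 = 0.05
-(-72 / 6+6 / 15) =58 / 5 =11.60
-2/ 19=-0.11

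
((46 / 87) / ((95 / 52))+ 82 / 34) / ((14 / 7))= 379529 / 281010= 1.35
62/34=31/17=1.82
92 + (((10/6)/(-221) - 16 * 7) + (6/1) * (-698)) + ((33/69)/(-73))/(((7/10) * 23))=-754165483901/179221497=-4208.01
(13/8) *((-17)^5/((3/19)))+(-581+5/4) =-350718593/24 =-14613274.71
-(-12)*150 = 1800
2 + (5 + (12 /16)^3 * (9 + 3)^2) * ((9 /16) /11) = 5.36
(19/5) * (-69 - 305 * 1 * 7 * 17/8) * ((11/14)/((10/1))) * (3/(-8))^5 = 1871348589/183500800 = 10.20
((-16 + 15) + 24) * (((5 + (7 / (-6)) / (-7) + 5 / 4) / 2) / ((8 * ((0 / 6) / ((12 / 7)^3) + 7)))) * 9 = 759 / 64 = 11.86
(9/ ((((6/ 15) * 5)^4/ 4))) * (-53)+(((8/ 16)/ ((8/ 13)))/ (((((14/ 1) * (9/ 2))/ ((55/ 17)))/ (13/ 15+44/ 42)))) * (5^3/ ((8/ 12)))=-8338559/ 79968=-104.27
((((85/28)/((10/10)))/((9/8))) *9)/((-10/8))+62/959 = -18570/959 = -19.36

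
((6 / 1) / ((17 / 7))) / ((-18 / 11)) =-1.51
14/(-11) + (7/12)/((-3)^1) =-581/396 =-1.47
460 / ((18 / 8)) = 1840 / 9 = 204.44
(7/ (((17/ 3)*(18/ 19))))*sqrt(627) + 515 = 133*sqrt(627)/ 102 + 515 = 547.65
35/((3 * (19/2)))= 70/57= 1.23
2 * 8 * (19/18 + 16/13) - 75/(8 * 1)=27.21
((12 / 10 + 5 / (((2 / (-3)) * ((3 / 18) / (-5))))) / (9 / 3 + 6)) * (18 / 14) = 1131 / 35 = 32.31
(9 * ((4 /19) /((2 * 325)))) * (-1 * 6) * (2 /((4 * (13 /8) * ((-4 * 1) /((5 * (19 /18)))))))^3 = 0.00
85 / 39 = 2.18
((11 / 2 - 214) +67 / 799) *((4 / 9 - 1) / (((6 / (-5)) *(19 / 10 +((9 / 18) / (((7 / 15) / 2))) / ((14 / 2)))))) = -2039925125 / 46640826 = -43.74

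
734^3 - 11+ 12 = 395446905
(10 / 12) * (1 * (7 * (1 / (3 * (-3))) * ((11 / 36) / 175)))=-11 / 9720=-0.00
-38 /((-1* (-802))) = -19 /401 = -0.05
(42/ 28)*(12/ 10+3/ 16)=333/ 160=2.08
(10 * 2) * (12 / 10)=24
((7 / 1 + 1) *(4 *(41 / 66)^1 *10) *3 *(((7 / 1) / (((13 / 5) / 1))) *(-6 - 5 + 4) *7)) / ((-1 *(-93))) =-11250400 / 13299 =-845.96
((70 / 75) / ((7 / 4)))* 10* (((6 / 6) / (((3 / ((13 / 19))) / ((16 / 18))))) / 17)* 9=1664 / 2907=0.57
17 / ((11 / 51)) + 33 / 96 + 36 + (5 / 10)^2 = 115.41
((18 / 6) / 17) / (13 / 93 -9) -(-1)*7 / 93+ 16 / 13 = 21781321 / 16935672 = 1.29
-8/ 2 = -4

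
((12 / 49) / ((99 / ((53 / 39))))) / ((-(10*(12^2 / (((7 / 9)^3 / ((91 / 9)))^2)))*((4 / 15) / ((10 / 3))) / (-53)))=688205 / 205493354352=0.00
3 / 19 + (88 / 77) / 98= 1105 / 6517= 0.17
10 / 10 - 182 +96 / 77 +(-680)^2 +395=35621374 / 77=462615.25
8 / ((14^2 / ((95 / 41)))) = 190 / 2009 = 0.09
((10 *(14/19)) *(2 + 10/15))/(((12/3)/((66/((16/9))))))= 182.37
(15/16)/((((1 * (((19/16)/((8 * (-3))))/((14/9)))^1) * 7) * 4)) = -20/19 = -1.05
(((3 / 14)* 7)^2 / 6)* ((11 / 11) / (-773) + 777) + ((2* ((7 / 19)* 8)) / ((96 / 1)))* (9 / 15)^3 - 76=395425037 / 1835875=215.39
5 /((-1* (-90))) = 1 /18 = 0.06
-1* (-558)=558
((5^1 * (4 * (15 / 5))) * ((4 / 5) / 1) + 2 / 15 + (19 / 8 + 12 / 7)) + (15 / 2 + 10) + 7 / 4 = 71.47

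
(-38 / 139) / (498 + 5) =-38 / 69917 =-0.00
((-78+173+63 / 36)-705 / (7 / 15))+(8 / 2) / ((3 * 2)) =-118717 / 84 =-1413.30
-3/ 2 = -1.50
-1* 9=-9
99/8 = 12.38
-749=-749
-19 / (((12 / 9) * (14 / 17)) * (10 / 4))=-969 / 140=-6.92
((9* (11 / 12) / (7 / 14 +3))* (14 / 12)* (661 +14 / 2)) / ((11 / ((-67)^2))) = 749663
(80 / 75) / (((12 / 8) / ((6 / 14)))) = 32 / 105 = 0.30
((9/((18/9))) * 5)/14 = 45/28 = 1.61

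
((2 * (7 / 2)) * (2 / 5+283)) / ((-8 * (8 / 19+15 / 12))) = -188461 / 1270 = -148.39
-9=-9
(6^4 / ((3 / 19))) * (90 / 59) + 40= 741080 / 59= 12560.68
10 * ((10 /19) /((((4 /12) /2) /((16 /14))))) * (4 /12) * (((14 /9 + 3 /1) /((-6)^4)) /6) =2050 /290871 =0.01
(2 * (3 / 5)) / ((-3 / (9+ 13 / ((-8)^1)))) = -59 / 20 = -2.95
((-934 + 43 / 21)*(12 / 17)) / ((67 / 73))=-5714732 / 7973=-716.76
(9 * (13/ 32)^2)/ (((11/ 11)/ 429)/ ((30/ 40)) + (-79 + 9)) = -1957527/ 92248064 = -0.02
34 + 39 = 73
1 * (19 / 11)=19 / 11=1.73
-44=-44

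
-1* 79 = -79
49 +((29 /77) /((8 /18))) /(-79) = 48.99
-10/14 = -5/7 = -0.71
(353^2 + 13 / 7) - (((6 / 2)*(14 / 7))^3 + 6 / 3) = 870750 / 7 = 124392.86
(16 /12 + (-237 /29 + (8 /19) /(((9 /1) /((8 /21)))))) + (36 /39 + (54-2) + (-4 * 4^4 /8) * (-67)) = 11672661797 /1353807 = 8622.10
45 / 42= 15 / 14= 1.07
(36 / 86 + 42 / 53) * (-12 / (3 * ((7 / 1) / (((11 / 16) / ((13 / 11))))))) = -83490 / 207389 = -0.40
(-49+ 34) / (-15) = 1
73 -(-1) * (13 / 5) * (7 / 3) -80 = -14 / 15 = -0.93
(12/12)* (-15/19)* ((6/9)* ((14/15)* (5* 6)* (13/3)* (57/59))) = -3640/59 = -61.69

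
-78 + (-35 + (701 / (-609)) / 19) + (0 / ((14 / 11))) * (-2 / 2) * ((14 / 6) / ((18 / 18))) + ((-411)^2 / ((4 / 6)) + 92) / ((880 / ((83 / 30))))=683.84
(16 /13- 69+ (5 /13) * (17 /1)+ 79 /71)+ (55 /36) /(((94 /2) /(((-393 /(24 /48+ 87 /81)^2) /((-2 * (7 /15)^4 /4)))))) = 4735158376363 /30101598709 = 157.31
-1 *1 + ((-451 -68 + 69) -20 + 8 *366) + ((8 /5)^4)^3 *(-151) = -9776787471511 /244140625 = -40045.72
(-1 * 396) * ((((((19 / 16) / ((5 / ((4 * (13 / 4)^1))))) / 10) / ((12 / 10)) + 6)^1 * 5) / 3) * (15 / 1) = -991155 / 16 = -61947.19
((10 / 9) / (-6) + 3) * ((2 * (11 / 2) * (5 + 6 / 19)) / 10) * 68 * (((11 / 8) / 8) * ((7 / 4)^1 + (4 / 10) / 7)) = 52562521 / 151200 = 347.64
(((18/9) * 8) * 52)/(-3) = -832/3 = -277.33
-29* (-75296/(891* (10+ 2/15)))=1364740/5643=241.85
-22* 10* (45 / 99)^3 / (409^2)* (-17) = 42500 / 20241001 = 0.00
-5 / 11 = -0.45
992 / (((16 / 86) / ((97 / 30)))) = 258602 / 15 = 17240.13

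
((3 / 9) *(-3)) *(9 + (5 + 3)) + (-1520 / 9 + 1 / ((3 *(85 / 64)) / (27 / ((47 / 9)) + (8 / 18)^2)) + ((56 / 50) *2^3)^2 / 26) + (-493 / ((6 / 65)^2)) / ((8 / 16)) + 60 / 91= -2559667684309201 / 22085358750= -115898.85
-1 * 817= -817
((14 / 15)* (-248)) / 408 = -0.57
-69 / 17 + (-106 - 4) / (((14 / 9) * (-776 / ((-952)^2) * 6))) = 22691367 / 1649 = 13760.68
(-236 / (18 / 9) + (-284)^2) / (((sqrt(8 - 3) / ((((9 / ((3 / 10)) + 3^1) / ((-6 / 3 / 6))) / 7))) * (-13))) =7973262 * sqrt(5) / 455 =39184.08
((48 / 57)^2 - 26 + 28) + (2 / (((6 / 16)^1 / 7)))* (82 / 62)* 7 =11694938 / 33573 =348.34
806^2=649636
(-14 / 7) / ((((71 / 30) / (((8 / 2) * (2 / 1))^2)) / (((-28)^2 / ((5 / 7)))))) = -4214784 / 71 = -59363.15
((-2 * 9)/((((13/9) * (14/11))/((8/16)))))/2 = -891/364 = -2.45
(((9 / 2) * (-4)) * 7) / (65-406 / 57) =-2.18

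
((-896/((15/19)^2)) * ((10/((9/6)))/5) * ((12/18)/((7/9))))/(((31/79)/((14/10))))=-204424192/34875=-5861.63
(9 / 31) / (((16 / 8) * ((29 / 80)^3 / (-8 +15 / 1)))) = 16128000 / 756059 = 21.33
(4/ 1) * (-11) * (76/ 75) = -3344/ 75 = -44.59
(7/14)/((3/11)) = 11/6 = 1.83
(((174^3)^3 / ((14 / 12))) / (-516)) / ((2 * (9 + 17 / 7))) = -2284353233944236216 / 215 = -10624898762531331.24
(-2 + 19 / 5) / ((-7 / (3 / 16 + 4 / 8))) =-99 / 560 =-0.18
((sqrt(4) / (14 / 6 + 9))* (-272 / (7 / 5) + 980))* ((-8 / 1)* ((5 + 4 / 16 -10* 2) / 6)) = 324500 / 119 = 2726.89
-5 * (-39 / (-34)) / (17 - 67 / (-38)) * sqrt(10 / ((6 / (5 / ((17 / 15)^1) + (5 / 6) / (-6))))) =-6175 * sqrt(26673) / 1236342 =-0.82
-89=-89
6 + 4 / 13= 82 / 13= 6.31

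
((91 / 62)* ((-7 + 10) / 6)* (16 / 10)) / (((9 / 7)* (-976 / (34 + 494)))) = -14014 / 28365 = -0.49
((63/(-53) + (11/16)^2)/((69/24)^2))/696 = -335/2691552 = -0.00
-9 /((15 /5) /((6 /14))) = -9 /7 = -1.29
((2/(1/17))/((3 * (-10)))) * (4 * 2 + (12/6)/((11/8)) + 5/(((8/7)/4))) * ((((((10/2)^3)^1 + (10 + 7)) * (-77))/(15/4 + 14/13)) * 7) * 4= 7294934192/3765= 1937565.52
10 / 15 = 2 / 3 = 0.67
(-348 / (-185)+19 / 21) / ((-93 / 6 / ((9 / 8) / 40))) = -0.01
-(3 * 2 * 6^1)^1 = -36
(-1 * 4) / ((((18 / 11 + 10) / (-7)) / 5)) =12.03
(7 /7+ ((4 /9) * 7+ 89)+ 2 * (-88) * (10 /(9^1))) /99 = -922 /891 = -1.03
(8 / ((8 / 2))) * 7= 14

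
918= 918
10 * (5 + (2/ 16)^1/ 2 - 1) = 325/ 8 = 40.62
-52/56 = -13/14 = -0.93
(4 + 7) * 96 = 1056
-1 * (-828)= 828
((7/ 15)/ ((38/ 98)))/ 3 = 343/ 855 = 0.40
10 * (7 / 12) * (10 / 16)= 175 / 48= 3.65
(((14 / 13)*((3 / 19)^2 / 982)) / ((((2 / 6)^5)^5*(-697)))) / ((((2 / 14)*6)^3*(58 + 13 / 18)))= -871859979116847 / 970067071844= -898.76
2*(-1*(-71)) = 142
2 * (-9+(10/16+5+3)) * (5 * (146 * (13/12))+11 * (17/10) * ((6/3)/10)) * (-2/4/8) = 59593/1600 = 37.25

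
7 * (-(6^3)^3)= -70543872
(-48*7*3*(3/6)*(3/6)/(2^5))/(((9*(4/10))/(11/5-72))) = 2443/16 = 152.69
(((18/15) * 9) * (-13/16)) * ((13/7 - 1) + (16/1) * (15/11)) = -306423/1540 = -198.98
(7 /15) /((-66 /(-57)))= 133 /330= 0.40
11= 11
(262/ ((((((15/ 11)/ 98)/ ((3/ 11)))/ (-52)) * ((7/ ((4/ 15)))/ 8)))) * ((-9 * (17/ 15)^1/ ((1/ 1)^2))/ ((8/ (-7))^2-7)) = -5084258816/ 34875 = -145785.20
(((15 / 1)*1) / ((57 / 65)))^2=105625 / 361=292.59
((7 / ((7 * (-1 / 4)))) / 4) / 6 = -1 / 6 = -0.17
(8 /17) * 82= 38.59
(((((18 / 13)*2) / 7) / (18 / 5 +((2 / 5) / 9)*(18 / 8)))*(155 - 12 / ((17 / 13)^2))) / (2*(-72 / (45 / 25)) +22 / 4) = -30792240 / 144986387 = -0.21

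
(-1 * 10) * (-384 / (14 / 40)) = 76800 / 7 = 10971.43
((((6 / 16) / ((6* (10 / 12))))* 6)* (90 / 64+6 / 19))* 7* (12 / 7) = 28269 / 3040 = 9.30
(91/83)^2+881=6077490/6889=882.20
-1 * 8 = -8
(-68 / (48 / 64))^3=-20123648 / 27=-745320.30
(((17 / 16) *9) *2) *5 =765 / 8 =95.62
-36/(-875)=36/875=0.04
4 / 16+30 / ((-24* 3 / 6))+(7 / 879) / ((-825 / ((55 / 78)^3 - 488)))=-772679899843 / 344133246600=-2.25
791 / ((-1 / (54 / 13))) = -42714 / 13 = -3285.69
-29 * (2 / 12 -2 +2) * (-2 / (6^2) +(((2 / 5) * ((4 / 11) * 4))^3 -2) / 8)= 48797401 / 35937000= 1.36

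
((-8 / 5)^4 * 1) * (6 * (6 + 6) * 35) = 2064384 / 125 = 16515.07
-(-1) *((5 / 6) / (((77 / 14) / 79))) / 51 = 395 / 1683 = 0.23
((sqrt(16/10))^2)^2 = 64/25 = 2.56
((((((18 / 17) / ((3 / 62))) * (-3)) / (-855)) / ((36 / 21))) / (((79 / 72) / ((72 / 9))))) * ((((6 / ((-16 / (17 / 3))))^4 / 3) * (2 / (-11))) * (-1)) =1066121 / 2641760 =0.40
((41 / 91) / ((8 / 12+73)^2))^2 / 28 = 136161 / 553107962678908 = 0.00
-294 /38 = -147 /19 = -7.74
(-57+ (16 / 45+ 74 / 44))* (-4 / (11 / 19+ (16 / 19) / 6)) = 305.65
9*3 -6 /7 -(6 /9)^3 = 4885 /189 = 25.85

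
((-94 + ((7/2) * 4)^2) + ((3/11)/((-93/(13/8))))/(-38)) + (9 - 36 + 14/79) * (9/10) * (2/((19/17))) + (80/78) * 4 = 100453982617/1596943920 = 62.90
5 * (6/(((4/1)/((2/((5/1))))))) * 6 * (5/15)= 6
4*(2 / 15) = 8 / 15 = 0.53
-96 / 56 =-12 / 7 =-1.71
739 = 739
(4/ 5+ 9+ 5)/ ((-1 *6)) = -37/ 15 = -2.47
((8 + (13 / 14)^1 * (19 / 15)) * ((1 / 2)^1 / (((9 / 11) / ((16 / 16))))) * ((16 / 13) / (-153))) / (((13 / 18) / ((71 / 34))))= -6019948 / 46154745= -0.13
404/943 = 0.43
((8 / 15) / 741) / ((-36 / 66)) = -44 / 33345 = -0.00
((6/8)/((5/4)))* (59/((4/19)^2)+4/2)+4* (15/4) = 65193/80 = 814.91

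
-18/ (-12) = 3/ 2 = 1.50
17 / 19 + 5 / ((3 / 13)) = 1286 / 57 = 22.56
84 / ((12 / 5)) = 35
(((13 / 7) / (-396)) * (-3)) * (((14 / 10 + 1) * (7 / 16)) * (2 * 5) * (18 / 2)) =117 / 88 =1.33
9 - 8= 1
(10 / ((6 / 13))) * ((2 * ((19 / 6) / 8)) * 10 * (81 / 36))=6175 / 16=385.94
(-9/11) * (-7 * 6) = 34.36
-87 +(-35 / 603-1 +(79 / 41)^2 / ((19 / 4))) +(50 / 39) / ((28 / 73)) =-83.93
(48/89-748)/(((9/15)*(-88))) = 83155/5874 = 14.16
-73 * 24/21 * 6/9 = -1168/21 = -55.62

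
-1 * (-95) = 95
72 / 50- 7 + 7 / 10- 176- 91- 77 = -17443 / 50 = -348.86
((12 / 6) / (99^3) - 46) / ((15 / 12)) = -178535008 / 4851495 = -36.80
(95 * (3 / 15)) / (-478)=-0.04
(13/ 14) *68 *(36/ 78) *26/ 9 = 1768/ 21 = 84.19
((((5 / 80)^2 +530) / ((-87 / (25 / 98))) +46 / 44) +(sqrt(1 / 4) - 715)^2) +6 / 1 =83381515007 / 163328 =510515.74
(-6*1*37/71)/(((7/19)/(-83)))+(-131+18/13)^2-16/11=16171523933/923923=17503.11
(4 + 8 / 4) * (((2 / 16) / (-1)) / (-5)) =3 / 20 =0.15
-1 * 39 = -39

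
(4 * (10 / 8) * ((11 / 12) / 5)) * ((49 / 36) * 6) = 539 / 72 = 7.49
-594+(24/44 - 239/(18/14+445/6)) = -20797650/34859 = -596.62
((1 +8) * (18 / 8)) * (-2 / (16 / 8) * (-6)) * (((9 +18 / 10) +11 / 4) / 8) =205.79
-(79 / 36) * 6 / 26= -79 / 156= -0.51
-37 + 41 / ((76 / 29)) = -1623 / 76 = -21.36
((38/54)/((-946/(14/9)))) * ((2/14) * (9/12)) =-19/153252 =-0.00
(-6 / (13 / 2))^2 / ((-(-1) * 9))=16 / 169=0.09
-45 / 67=-0.67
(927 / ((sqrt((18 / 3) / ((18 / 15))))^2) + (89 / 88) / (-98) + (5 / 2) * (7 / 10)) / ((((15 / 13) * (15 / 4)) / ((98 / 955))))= 11655891 / 2626250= 4.44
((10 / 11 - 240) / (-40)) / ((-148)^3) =-263 / 142638848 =-0.00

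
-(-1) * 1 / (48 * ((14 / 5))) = 5 / 672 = 0.01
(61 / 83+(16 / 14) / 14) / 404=3321 / 1643068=0.00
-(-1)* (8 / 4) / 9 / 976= 0.00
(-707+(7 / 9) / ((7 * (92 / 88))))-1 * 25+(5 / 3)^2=-50309 / 69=-729.12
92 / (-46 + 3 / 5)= -460 / 227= -2.03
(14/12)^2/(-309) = -49/11124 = -0.00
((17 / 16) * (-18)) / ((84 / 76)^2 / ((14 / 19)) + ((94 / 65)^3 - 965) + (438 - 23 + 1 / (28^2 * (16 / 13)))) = 0.04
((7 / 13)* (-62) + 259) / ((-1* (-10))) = 2933 / 130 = 22.56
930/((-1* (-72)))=155/12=12.92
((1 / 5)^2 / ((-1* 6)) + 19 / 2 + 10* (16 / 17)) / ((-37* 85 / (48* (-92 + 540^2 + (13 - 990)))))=-112047347584 / 1336625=-83828.56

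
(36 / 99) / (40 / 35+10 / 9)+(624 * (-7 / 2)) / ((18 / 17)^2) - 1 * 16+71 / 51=-703522417 / 358479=-1962.52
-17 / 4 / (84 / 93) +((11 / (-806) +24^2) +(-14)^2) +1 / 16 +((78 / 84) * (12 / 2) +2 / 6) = 6544000 / 8463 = 773.25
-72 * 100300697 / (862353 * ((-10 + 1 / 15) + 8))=4012027880 / 926231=4331.56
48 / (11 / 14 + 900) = 672 / 12611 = 0.05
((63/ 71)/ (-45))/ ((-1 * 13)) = 7/ 4615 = 0.00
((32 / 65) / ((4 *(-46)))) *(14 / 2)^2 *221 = -3332 / 115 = -28.97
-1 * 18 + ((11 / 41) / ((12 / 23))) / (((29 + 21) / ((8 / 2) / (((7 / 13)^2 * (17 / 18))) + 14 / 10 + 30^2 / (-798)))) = -34743070753 / 1946721000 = -17.85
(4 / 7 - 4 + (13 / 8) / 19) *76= -3557 / 14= -254.07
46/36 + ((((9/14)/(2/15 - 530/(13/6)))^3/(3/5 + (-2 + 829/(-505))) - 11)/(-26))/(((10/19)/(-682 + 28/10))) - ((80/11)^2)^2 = -1488238160575642262417960093/445271311595602037145600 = -3342.32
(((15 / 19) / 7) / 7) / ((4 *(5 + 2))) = 15 / 26068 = 0.00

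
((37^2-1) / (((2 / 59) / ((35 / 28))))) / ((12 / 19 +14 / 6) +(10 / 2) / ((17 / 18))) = 48881205 / 8003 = 6107.86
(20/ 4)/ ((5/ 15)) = 15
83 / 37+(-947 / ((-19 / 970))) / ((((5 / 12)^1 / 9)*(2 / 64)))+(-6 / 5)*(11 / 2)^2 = 234923641541 / 7030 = 33417303.21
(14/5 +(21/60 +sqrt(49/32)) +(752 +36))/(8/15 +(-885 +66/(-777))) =-12294471/13745932 - 27195 * sqrt(2)/27491864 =-0.90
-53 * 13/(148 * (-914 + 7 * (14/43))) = 29627/5802192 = 0.01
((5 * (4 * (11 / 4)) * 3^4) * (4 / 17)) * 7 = 124740 / 17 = 7337.65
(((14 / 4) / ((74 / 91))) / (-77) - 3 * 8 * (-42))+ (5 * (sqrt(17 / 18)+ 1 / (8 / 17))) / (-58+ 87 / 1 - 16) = 5 * sqrt(34) / 78+ 42698853 / 42328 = 1009.14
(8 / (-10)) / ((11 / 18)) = -72 / 55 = -1.31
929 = 929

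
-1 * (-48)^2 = -2304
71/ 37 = 1.92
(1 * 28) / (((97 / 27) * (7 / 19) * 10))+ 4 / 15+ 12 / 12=4921 / 1455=3.38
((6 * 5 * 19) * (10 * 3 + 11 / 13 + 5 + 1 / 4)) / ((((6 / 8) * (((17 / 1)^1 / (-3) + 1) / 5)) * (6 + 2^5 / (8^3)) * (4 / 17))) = -20605.11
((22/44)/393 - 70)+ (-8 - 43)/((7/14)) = -135191/786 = -172.00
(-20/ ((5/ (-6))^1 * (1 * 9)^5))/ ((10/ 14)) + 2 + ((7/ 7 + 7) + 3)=13.00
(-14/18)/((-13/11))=77/117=0.66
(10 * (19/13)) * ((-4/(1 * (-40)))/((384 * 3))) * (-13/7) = -19/8064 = -0.00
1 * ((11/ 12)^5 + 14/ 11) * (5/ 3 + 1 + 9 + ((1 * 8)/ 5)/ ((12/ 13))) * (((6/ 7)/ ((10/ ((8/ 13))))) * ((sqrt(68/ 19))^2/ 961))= 5985683051/ 1184366383200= 0.01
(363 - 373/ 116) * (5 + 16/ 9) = 2545835/ 1044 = 2438.54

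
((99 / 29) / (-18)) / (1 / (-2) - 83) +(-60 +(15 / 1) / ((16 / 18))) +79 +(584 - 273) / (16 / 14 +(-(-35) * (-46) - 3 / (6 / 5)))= 31188972835 / 874025896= 35.68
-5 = -5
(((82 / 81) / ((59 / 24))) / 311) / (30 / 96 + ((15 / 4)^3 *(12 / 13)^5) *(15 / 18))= 3897091328 / 87598943539695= 0.00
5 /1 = 5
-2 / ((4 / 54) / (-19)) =513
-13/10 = -1.30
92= 92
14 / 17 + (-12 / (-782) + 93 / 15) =13761 / 1955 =7.04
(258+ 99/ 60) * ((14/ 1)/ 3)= 12117/ 10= 1211.70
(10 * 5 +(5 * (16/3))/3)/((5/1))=106/9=11.78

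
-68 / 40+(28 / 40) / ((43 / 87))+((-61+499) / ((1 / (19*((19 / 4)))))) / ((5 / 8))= 13598087 / 215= 63246.92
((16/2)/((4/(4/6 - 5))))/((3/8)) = -208/9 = -23.11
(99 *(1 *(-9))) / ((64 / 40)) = -4455 / 8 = -556.88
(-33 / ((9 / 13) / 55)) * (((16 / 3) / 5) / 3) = -25168 / 27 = -932.15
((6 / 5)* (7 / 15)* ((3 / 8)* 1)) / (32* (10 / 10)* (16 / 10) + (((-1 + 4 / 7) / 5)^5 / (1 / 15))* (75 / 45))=1764735 / 430258228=0.00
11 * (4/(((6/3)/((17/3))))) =374/3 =124.67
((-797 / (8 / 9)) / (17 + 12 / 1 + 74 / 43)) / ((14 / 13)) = -27.10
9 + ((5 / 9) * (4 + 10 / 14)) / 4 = 811 / 84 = 9.65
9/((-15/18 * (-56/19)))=3.66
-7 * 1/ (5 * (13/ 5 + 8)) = -7/ 53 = -0.13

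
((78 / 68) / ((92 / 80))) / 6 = 65 / 391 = 0.17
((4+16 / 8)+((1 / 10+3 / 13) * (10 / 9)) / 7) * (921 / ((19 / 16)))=24348784 / 5187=4694.19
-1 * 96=-96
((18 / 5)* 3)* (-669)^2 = 24168294 / 5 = 4833658.80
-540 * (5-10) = 2700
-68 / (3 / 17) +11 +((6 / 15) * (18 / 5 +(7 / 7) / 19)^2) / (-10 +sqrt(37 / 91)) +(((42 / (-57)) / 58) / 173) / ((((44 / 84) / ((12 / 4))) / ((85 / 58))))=-98144150772635171 / 261808637364450 - 240818 * sqrt(3367) / 408967875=-374.90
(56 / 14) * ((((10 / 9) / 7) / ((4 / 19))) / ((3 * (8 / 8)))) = 190 / 189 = 1.01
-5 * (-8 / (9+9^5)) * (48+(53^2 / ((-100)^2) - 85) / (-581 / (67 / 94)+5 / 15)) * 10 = 0.33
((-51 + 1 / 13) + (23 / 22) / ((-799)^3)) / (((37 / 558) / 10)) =-20726463765544650 / 2698845973109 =-7679.75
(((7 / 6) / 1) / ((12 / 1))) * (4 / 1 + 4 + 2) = 35 / 36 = 0.97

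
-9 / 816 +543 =147693 / 272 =542.99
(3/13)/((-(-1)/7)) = 21/13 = 1.62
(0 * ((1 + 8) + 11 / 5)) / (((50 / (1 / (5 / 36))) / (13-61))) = 0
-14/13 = -1.08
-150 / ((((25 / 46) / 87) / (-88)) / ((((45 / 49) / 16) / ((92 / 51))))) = 6588945 / 98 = 67234.13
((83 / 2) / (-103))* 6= -249 / 103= -2.42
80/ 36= 20/ 9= 2.22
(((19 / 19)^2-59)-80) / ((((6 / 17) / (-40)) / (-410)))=-6412400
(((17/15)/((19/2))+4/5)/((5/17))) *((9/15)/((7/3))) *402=323.10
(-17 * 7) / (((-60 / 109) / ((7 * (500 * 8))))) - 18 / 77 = 1398273746 / 231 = 6053133.10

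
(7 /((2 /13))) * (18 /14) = 117 /2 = 58.50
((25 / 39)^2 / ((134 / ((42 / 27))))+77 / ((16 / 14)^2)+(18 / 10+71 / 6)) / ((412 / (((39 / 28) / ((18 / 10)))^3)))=6924110843975 / 84815430303744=0.08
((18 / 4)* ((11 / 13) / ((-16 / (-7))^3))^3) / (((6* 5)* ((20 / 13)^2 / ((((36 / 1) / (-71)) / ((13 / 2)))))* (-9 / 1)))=161131952751 / 824565001355264000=0.00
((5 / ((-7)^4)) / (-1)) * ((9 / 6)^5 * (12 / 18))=-0.01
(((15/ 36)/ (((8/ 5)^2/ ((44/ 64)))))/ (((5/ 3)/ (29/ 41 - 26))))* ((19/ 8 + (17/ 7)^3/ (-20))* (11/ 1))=-14278655215/ 460816384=-30.99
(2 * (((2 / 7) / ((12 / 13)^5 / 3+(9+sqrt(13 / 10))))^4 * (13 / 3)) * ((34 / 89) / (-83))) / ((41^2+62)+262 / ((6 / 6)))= -0.00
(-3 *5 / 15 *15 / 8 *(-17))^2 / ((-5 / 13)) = -169065 / 64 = -2641.64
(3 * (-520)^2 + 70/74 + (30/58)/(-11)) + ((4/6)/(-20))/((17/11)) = 4883048017267/6019530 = 811200.88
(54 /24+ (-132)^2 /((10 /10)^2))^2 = 4858787025 /16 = 303674189.06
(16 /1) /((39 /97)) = 1552 /39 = 39.79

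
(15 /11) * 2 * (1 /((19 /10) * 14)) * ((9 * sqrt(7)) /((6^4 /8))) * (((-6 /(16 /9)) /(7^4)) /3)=-75 * sqrt(7) /28101304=-0.00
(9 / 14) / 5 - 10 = -691 / 70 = -9.87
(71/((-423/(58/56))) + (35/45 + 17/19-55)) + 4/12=-11964713/225036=-53.17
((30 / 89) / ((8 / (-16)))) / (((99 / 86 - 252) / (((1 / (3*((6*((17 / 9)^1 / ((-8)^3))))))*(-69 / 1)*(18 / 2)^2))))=273438720 / 1208887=226.19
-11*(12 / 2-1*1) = -55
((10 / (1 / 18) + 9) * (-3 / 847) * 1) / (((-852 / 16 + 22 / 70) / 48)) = 544320 / 896731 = 0.61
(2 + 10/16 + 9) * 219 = 20367/8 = 2545.88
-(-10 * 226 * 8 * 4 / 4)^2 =-326886400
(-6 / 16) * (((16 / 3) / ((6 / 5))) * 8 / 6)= -20 / 9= -2.22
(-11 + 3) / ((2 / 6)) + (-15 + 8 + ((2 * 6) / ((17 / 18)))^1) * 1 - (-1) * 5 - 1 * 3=-277 / 17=-16.29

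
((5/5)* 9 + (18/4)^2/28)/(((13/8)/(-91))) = -1089/2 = -544.50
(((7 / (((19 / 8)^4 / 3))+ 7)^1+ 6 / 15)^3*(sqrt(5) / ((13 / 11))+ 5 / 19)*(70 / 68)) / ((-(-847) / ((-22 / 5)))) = -6.03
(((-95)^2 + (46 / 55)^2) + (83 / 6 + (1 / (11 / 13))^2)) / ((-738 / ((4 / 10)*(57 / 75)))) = -3.72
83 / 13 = 6.38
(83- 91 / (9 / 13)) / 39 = -436 / 351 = -1.24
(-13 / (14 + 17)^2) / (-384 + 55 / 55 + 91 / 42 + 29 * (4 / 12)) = 78 / 2140147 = 0.00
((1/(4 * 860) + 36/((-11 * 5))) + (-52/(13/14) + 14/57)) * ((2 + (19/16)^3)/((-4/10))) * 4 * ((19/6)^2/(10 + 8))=11597631889087/10043523072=1154.74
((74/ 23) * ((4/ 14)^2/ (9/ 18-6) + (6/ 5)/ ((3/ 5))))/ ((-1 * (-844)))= 19795/ 2615767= 0.01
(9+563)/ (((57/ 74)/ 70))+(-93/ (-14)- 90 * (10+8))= 40193981/ 798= 50368.40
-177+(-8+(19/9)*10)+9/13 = -19094/117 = -163.20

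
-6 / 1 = -6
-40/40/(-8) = 1/8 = 0.12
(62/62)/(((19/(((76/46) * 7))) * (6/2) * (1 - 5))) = -7/138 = -0.05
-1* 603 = -603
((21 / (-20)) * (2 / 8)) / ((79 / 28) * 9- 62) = 147 / 20500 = 0.01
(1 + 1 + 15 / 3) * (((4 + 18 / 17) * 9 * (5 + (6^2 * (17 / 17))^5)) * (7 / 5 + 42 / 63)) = 3385259609466 / 85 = 39826583640.78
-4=-4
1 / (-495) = -1 / 495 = -0.00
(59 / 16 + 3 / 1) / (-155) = -107 / 2480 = -0.04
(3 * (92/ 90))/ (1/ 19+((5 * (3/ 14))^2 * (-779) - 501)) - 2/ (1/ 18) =-2805877924/ 77936295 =-36.00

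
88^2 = 7744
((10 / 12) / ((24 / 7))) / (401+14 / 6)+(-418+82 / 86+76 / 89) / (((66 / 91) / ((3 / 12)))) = -6377420287 / 44454432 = -143.46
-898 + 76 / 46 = -20616 / 23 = -896.35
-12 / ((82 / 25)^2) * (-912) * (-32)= -54720000 / 1681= -32552.05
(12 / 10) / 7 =6 / 35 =0.17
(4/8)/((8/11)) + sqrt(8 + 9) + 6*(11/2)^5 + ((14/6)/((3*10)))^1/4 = sqrt(17) + 10871197/360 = 30201.89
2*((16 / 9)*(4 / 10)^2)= 128 / 225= 0.57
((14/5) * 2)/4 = 7/5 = 1.40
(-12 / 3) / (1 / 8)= -32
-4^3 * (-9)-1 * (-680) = 1256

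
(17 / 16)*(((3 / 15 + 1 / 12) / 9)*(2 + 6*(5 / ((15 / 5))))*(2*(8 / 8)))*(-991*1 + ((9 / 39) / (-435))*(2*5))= -107973001 / 135720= -795.56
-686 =-686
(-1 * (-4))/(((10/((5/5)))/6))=12/5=2.40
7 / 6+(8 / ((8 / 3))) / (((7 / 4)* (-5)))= 173 / 210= 0.82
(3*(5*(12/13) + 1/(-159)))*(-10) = -95270/689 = -138.27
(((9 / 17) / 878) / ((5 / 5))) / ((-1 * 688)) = -9 / 10269088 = -0.00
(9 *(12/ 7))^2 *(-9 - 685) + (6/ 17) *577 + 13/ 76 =-164996.51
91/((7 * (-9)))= -13/9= -1.44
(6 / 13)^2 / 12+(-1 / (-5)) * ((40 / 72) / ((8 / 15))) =917 / 4056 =0.23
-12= -12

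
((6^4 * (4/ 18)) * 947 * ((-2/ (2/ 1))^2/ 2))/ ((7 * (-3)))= -45456/ 7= -6493.71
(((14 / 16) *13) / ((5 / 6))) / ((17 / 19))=5187 / 340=15.26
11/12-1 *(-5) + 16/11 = 973/132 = 7.37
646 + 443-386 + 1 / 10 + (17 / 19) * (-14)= 131209 / 190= 690.57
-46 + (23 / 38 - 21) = -2523 / 38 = -66.39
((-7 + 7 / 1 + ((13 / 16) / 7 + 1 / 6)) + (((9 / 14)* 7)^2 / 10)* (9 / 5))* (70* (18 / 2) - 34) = 4915957 / 2100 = 2340.93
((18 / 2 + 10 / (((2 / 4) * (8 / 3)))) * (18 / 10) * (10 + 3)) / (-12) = -1287 / 40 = -32.18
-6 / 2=-3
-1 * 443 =-443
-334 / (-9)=334 / 9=37.11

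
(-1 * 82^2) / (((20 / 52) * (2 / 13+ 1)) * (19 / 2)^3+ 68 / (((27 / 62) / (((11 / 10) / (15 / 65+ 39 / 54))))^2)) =-101717725543200 / 12982631356441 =-7.83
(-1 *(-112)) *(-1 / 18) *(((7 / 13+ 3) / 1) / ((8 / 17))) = -5474 / 117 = -46.79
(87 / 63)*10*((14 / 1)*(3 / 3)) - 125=205 / 3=68.33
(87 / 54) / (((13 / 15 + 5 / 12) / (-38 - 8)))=-13340 / 231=-57.75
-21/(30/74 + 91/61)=-47397/4282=-11.07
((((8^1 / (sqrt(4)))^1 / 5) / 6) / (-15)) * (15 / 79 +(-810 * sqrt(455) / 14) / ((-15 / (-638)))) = -2 / 1185 +3828 * sqrt(455) / 175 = 466.59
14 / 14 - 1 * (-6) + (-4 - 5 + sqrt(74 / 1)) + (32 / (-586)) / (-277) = -162306 / 81161 + sqrt(74) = 6.60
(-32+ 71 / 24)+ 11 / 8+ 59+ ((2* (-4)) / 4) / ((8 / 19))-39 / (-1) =787 / 12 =65.58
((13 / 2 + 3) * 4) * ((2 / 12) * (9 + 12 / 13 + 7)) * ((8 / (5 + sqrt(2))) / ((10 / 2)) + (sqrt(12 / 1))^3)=-6688 * sqrt(2) / 897 + 33440 / 897 + 33440 * sqrt(3) / 13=4482.10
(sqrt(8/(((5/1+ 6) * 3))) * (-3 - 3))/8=-0.37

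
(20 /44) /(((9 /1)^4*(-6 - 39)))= -1 /649539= -0.00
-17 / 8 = -2.12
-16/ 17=-0.94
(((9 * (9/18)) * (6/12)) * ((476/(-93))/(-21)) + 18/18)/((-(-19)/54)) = 2592/589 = 4.40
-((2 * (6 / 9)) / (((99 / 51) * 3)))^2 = -4624 / 88209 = -0.05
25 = 25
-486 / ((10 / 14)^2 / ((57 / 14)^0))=-23814 / 25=-952.56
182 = 182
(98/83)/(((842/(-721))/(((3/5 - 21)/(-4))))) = -1801779/349430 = -5.16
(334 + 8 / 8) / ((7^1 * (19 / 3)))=1005 / 133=7.56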